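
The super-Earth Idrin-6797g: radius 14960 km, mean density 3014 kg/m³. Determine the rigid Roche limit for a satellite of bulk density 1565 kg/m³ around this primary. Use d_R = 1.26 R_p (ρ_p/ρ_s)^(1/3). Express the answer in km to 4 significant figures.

d_R = 1.26 × 14960 km × (3014/1565)^(1/3)
    = 23450 km

23450 km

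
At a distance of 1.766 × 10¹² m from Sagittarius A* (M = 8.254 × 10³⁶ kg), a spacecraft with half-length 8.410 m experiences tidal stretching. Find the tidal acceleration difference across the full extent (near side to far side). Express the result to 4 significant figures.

Δa = 4GMr/d³
   = 4 × (6.674 × 10⁻¹¹) × (8.254 × 10³⁶) × (8.410) / (1.766 × 10¹²)³
   = 3.365 × 10⁻⁹ m/s²

3.365 × 10⁻⁹ m/s²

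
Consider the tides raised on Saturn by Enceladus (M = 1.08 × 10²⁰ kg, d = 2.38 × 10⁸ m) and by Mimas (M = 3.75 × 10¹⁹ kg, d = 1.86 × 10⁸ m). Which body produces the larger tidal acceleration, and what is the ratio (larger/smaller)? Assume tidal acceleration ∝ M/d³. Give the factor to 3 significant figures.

Enceladus, by a factor of ≈ 1.37

Tidal stretch scales as M/d³; compute that for each body.
Enceladus: (1.08 × 10²⁰) / (2.38 × 10⁸)³ = 8.011 × 10⁻⁶
Mimas: (3.75 × 10¹⁹) / (1.86 × 10⁸)³ = 5.828 × 10⁻⁶
Ratio (larger/smaller) = 1.37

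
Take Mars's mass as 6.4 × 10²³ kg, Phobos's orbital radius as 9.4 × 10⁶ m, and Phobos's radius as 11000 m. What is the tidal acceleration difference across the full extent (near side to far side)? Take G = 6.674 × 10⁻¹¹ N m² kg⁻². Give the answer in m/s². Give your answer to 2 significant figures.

2.3 × 10⁻³ m/s²

Near-to-far spans 2r, so the tidal difference is twice the near-to-center value: 4GMr/d³.
Δg = 4GMr/d³
   = 4 × (6.674 × 10⁻¹¹) × (6.4 × 10²³) × (11000) / (9.4 × 10⁶)³
   = 2.3 × 10⁻³ m/s²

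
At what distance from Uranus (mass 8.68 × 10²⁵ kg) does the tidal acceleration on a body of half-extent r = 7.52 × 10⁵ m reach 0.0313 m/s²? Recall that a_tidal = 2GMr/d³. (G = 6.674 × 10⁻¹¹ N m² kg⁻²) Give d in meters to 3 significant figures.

6.53 × 10⁷ m

2GMr/d³ = a_tidal  ⇒  d = (2GMr / a_tidal)^(1/3)
d = (2 × 6.674×10⁻¹¹ × (8.68 × 10²⁵) × (7.52 × 10⁵) / (0.0313))^(1/3)
  = 6.53 × 10⁷ m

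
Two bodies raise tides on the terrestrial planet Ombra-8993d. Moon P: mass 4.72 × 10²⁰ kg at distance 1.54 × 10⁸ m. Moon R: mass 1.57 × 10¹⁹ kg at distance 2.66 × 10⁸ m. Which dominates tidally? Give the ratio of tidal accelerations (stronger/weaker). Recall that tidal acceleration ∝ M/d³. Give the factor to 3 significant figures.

Tidal stretch scales as M/d³; compute that for each body.
Moon P: (4.72 × 10²⁰) / (1.54 × 10⁸)³ = 1.292 × 10⁻⁴
Moon R: (1.57 × 10¹⁹) / (2.66 × 10⁸)³ = 8.342 × 10⁻⁷
Ratio (larger/smaller) = 155

Moon P, by a factor of ≈ 155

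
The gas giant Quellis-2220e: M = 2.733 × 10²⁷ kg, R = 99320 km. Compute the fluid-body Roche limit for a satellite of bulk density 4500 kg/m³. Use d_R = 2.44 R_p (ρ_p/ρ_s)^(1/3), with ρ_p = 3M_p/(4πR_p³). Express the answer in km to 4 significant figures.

ρ_p = 3M_p/(4πR_p³) = 3 × (2.733 × 10²⁷) / (4π × (9.932 × 10⁷ m)³) = 665.9 kg/m³
d_R = 2.44 × 99320 km × (665.9/4500)^(1/3)
    = 1.282 × 10⁵ km

1.282 × 10⁵ km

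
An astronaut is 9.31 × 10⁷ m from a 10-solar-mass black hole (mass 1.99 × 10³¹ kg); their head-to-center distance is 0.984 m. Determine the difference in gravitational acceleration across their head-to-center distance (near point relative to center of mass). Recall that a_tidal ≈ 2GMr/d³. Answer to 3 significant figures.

3.24 × 10⁻³ m/s²

Δg = 2GMr/d³
   = 2 × (6.674 × 10⁻¹¹) × (1.99 × 10³¹) × (0.984) / (9.31 × 10⁷)³
   = 3.24 × 10⁻³ m/s²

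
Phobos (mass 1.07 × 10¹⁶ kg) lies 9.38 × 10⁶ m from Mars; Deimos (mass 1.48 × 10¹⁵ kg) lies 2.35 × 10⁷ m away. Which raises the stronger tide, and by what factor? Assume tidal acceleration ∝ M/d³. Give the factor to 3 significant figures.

Phobos, by a factor of ≈ 114

Tidal acceleration ∝ M/d³, so compare M/d³ for each.
Phobos: (1.07 × 10¹⁶) / (9.38 × 10⁶)³ = 1.297 × 10⁻⁵
Deimos: (1.48 × 10¹⁵) / (2.35 × 10⁷)³ = 1.140 × 10⁻⁷
Ratio (larger/smaller) = 114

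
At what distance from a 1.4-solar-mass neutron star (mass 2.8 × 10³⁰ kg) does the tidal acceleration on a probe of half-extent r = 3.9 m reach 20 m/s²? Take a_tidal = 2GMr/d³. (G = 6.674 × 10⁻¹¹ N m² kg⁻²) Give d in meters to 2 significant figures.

2GMr/d³ = a_tidal  ⇒  d = (2GMr / a_tidal)^(1/3)
d = (2 × 6.674×10⁻¹¹ × (2.8 × 10³⁰) × (3.9) / (20))^(1/3)
  = 4.2 × 10⁶ m

4.2 × 10⁶ m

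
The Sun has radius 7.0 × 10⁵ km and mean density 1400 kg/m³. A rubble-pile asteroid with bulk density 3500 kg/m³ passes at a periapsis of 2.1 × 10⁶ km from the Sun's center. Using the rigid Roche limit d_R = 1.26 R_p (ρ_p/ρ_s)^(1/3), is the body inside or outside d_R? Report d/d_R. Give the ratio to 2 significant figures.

d_R = 1.26 × (7.0 × 10⁵ km) × (1400/3500)^(1/3) = 6.499 × 10⁵ km
d/d_R = (2.1 × 10⁶) / (6.499 × 10⁵) = 3.2
Since d/d_R > 1, the body is outside the Roche limit.

outside; d/d_R ≈ 3.2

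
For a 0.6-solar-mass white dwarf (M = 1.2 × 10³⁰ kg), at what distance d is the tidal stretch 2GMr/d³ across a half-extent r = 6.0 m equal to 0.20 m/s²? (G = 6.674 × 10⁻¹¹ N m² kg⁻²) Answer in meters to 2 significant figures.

2GMr/d³ = a_tidal  ⇒  d = (2GMr / a_tidal)^(1/3)
d = (2 × 6.674×10⁻¹¹ × (1.2 × 10³⁰) × (6.0) / (0.20))^(1/3)
  = 1.7 × 10⁷ m

1.7 × 10⁷ m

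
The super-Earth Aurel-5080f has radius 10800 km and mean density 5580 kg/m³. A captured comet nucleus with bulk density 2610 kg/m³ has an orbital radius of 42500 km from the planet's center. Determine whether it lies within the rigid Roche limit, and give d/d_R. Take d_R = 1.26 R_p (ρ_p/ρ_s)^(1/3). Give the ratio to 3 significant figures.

d_R = 1.26 × (10800 km) × (5580/2610)^(1/3) = 17530 km
d/d_R = (42500) / (17530) = 2.42
Since d/d_R > 1, the body is outside the Roche limit.

outside; d/d_R ≈ 2.42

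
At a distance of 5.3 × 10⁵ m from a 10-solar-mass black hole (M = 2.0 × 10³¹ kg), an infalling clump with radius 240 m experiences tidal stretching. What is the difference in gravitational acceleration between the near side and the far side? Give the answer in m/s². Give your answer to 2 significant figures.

Δg = 4GMr/d³
   = 4 × (6.674 × 10⁻¹¹) × (2.0 × 10³¹) × (240) / (5.3 × 10⁵)³
   = 8.6 × 10⁶ m/s²

8.6 × 10⁶ m/s²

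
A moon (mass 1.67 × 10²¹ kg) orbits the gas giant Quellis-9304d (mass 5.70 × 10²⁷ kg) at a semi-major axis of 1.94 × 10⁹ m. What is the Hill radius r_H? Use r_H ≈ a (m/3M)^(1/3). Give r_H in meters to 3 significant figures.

r_H ≈ a (m/3M)^(1/3)
    = (1.94 × 10⁹) × (1.67 × 10²¹ / (3 × 5.70 × 10²⁷))^(1/3)
    = 8.93 × 10⁶ m

8.93 × 10⁶ m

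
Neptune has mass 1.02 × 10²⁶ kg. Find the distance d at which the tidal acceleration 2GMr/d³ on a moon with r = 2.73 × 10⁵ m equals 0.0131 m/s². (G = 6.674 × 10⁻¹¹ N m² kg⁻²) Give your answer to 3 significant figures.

2GMr/d³ = a_tidal  ⇒  d = (2GMr / a_tidal)^(1/3)
d = (2 × 6.674×10⁻¹¹ × (1.02 × 10²⁶) × (2.73 × 10⁵) / (0.0131))^(1/3)
  = 6.57 × 10⁷ m

6.57 × 10⁷ m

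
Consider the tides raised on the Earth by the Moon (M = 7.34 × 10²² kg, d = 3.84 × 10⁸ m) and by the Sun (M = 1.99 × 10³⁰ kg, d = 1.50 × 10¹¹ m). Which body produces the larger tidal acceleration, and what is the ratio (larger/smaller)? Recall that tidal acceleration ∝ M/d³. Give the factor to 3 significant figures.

The Moon, by a factor of ≈ 2.20

Compare M/d³ for the two perturbers:
The Moon: (7.34 × 10²²) / (3.84 × 10⁸)³ = 1.296 × 10⁻³
The Sun: (1.99 × 10³⁰) / (1.50 × 10¹¹)³ = 5.896 × 10⁻⁴
Ratio (larger/smaller) = 2.20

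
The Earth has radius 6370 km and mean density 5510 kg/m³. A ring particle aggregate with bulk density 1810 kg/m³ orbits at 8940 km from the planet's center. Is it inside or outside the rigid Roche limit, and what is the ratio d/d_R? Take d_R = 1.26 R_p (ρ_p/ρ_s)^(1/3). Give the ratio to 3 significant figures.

d_R = 1.26 × (6370 km) × (5510/1810)^(1/3) = 11630 km
d/d_R = (8940) / (11630) = 0.769
Since d/d_R < 1, the body is inside the Roche limit.

inside; d/d_R ≈ 0.769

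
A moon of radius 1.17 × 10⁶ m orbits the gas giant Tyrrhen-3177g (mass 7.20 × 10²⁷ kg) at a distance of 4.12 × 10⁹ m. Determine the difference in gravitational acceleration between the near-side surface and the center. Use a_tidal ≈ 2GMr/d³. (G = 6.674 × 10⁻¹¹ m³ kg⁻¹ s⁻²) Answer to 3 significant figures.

1.61 × 10⁻⁵ m/s²

a_tidal = 2GMr/d³
        = 2 × (6.674 × 10⁻¹¹) × (7.20 × 10²⁷) × (1.17 × 10⁶) / (4.12 × 10⁹)³
        = 1.61 × 10⁻⁵ m/s²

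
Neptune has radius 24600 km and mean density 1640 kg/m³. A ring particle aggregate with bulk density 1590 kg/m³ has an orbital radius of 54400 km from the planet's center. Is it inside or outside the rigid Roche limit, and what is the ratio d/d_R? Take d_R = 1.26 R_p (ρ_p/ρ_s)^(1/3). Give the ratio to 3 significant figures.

d_R = 1.26 × (24600 km) × (1640/1590)^(1/3) = 31320 km
d/d_R = (54400) / (31320) = 1.74
Since d/d_R > 1, the body is outside the Roche limit.

outside; d/d_R ≈ 1.74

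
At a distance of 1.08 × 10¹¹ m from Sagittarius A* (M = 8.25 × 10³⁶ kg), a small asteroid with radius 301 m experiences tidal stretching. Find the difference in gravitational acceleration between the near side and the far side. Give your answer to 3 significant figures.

5.26 × 10⁻⁴ m/s²

Δg = 4GMr/d³
   = 4 × (6.674 × 10⁻¹¹) × (8.25 × 10³⁶) × (301) / (1.08 × 10¹¹)³
   = 5.26 × 10⁻⁴ m/s²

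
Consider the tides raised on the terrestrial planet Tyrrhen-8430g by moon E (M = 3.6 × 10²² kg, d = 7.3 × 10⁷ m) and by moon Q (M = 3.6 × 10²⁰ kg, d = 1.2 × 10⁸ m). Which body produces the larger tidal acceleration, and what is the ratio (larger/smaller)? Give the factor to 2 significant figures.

Tidal acceleration ∝ M/d³, so compare M/d³ for each.
Moon E: (3.6 × 10²²) / (7.3 × 10⁷)³ = 9.254 × 10⁻²
Moon Q: (3.6 × 10²⁰) / (1.2 × 10⁸)³ = 2.083 × 10⁻⁴
Ratio (larger/smaller) = 440

Moon E, by a factor of ≈ 440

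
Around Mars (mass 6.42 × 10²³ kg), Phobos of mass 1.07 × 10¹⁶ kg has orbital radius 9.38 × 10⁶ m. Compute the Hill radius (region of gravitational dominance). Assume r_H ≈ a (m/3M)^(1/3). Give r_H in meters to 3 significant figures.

r_H ≈ a (m/3M)^(1/3)
    = (9.38 × 10⁶) × (1.07 × 10¹⁶ / (3 × 6.42 × 10²³))^(1/3)
    = 1.66 × 10⁴ m

1.66 × 10⁴ m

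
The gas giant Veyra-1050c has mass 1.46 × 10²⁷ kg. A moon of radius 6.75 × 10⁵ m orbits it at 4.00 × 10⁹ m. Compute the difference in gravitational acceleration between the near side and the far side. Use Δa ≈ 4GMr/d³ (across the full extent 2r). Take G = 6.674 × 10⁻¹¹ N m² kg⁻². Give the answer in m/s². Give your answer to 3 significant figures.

4.11 × 10⁻⁶ m/s²

Δa = 4GMr/d³
   = 4 × (6.674 × 10⁻¹¹) × (1.46 × 10²⁷) × (6.75 × 10⁵) / (4.00 × 10⁹)³
   = 4.11 × 10⁻⁶ m/s²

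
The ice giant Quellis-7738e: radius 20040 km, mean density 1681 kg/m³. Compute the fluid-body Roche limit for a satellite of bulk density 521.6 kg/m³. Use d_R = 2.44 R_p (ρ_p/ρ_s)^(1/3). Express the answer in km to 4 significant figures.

d_R = 2.44 × 20040 km × (1681/521.6)^(1/3)
    = 72230 km

72230 km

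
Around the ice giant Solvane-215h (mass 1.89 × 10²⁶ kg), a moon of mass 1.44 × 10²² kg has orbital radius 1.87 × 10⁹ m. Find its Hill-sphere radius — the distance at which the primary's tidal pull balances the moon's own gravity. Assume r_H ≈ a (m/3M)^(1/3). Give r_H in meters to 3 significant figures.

5.50 × 10⁷ m

r_H ≈ a (m/3M)^(1/3)
    = (1.87 × 10⁹) × (1.44 × 10²² / (3 × 1.89 × 10²⁶))^(1/3)
    = 5.50 × 10⁷ m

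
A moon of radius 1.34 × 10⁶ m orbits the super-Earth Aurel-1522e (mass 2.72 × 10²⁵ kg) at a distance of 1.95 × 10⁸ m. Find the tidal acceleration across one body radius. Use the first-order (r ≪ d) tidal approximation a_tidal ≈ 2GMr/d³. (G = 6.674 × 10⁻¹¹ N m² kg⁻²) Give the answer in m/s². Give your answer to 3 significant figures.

6.56 × 10⁻⁴ m/s²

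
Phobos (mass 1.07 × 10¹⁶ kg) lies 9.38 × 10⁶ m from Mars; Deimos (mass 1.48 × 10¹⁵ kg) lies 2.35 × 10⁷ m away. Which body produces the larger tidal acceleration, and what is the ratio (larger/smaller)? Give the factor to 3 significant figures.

Phobos, by a factor of ≈ 114

Compare M/d³ for the two perturbers:
Phobos: (1.07 × 10¹⁶) / (9.38 × 10⁶)³ = 1.297 × 10⁻⁵
Deimos: (1.48 × 10¹⁵) / (2.35 × 10⁷)³ = 1.140 × 10⁻⁷
Ratio (larger/smaller) = 114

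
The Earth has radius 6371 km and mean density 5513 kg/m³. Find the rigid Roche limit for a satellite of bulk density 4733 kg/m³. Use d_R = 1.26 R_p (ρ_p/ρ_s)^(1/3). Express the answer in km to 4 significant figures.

8446 km

d_R = 1.26 × 6371 km × (5513/4733)^(1/3)
    = 8446 km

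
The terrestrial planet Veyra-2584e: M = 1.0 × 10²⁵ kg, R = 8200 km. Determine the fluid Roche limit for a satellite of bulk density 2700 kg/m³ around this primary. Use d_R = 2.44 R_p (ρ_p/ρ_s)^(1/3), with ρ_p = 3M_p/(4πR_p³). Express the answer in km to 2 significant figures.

23000 km

ρ_p = 3M_p/(4πR_p³) = 3 × (1.0 × 10²⁵) / (4π × (8.2 × 10⁶ m)³) = 4300 kg/m³
d_R = 2.44 × 8200 km × (4300/2700)^(1/3)
    = 23000 km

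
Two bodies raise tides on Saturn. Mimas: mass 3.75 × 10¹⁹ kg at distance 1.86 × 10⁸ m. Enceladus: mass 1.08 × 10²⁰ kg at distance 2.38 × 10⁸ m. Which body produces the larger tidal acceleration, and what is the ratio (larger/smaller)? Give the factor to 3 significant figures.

Enceladus, by a factor of ≈ 1.37

Tidal stretch scales as M/d³; compute that for each body.
Mimas: (3.75 × 10¹⁹) / (1.86 × 10⁸)³ = 5.828 × 10⁻⁶
Enceladus: (1.08 × 10²⁰) / (2.38 × 10⁸)³ = 8.011 × 10⁻⁶
Ratio (larger/smaller) = 1.37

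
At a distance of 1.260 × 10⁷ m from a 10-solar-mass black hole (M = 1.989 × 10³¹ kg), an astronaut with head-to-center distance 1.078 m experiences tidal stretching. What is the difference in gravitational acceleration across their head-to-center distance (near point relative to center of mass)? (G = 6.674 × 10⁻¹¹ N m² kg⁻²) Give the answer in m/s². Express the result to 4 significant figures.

Δg = 2GMr/d³
   = 2 × (6.674 × 10⁻¹¹) × (1.989 × 10³¹) × (1.078) / (1.260 × 10⁷)³
   = 1.431 m/s²

1.431 m/s²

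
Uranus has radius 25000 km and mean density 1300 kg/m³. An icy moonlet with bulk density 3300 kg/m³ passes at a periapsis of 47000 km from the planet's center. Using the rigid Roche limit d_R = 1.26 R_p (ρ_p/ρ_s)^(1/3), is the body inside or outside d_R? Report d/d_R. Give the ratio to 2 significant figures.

d_R = 1.26 × (25000 km) × (1300/3300)^(1/3) = 23090 km
d/d_R = (47000) / (23090) = 2.0
Since d/d_R > 1, the body is outside the Roche limit.

outside; d/d_R ≈ 2.0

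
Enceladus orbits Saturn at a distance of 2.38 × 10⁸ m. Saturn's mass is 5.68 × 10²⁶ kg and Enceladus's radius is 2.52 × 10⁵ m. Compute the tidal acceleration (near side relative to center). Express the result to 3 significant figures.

Since r ≪ d, expand the inverse-square field across one radius to get the leading 2GMr/d³ term.
Δg = 2GMr/d³
   = 2 × (6.674 × 10⁻¹¹) × (5.68 × 10²⁶) × (2.52 × 10⁵) / (2.38 × 10⁸)³
   = 1.42 × 10⁻³ m/s²

1.42 × 10⁻³ m/s²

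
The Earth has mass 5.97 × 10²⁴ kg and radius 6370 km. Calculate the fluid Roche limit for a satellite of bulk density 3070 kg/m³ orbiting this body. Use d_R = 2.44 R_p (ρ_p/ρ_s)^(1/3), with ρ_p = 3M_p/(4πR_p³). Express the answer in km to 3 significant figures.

ρ_p = 3M_p/(4πR_p³) = 3 × (5.97 × 10²⁴) / (4π × (6.37 × 10⁶ m)³) = 5510 kg/m³
d_R = 2.44 × 6370 km × (5510/3070)^(1/3)
    = 18900 km

18900 km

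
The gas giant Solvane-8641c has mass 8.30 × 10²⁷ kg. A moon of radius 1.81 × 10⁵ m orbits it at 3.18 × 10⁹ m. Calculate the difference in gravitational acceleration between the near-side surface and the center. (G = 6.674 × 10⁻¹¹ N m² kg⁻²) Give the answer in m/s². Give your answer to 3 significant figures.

Since r ≪ d, expand the inverse-square field across one radius to get the leading 2GMr/d³ term.
Δa = 2GMr/d³
   = 2 × (6.674 × 10⁻¹¹) × (8.30 × 10²⁷) × (1.81 × 10⁵) / (3.18 × 10⁹)³
   = 6.24 × 10⁻⁶ m/s²

6.24 × 10⁻⁶ m/s²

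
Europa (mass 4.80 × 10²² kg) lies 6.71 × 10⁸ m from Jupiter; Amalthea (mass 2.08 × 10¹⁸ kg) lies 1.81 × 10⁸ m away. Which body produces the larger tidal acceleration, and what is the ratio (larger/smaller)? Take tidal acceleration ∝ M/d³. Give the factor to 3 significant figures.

The tide-raising term goes as M/d³ (the gradient of a 1/d² field).
Europa: (4.80 × 10²²) / (6.71 × 10⁸)³ = 1.589 × 10⁻⁴
Amalthea: (2.08 × 10¹⁸) / (1.81 × 10⁸)³ = 3.508 × 10⁻⁷
Ratio (larger/smaller) = 453

Europa, by a factor of ≈ 453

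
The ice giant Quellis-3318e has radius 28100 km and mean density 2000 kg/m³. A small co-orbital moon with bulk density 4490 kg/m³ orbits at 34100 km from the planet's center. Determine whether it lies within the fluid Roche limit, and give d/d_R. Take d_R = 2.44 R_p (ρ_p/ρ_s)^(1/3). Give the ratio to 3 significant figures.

inside; d/d_R ≈ 0.651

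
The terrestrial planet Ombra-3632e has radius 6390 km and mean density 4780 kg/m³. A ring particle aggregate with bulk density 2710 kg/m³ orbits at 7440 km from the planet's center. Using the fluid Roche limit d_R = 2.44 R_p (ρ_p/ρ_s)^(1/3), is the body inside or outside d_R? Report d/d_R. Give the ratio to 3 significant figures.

d_R = 2.44 × (6390 km) × (4780/2710)^(1/3) = 18840 km
d/d_R = (7440) / (18840) = 0.395
Since d/d_R < 1, the body is inside the Roche limit.

inside; d/d_R ≈ 0.395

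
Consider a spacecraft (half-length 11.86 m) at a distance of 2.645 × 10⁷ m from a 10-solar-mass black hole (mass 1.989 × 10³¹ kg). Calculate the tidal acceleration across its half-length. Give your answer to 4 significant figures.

Δg = 2GMr/d³
   = 2 × (6.674 × 10⁻¹¹) × (1.989 × 10³¹) × (11.86) / (2.645 × 10⁷)³
   = 1.702 m/s²

1.702 m/s²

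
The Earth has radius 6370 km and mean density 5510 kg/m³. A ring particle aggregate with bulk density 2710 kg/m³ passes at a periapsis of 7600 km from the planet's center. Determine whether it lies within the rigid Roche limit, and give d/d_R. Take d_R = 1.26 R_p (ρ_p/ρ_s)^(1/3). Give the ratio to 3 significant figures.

d_R = 1.26 × (6370 km) × (5510/2710)^(1/3) = 10170 km
d/d_R = (7600) / (10170) = 0.747
Since d/d_R < 1, the body is inside the Roche limit.

inside; d/d_R ≈ 0.747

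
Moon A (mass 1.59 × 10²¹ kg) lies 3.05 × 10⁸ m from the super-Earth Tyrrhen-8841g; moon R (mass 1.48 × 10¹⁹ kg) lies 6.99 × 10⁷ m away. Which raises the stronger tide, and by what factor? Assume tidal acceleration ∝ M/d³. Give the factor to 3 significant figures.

Tidal acceleration ∝ M/d³, so compare M/d³ for each.
Moon A: (1.59 × 10²¹) / (3.05 × 10⁸)³ = 5.604 × 10⁻⁵
Moon R: (1.48 × 10¹⁹) / (6.99 × 10⁷)³ = 4.333 × 10⁻⁵
Ratio (larger/smaller) = 1.29

Moon A, by a factor of ≈ 1.29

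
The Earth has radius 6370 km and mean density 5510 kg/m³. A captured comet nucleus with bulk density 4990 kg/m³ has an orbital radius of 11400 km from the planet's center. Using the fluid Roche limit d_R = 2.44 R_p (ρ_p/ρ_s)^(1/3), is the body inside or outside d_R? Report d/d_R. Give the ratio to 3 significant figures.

inside; d/d_R ≈ 0.710

d_R = 2.44 × (6370 km) × (5510/4990)^(1/3) = 16060 km
d/d_R = (11400) / (16060) = 0.710
Since d/d_R < 1, the body is inside the Roche limit.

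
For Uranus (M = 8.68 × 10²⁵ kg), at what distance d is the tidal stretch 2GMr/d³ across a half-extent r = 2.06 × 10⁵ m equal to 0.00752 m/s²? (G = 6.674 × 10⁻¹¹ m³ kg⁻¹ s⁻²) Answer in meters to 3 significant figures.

2GMr/d³ = a_tidal  ⇒  d = (2GMr / a_tidal)^(1/3)
d = (2 × 6.674×10⁻¹¹ × (8.68 × 10²⁵) × (2.06 × 10⁵) / (0.00752))^(1/3)
  = 6.82 × 10⁷ m

6.82 × 10⁷ m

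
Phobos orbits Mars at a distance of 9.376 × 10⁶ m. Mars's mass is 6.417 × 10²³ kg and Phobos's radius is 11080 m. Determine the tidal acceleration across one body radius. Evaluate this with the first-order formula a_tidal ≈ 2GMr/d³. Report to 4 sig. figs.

1.151 × 10⁻³ m/s²

a_tidal = 2GMr/d³
        = 2 × (6.674 × 10⁻¹¹) × (6.417 × 10²³) × (11080) / (9.376 × 10⁶)³
        = 1.151 × 10⁻³ m/s²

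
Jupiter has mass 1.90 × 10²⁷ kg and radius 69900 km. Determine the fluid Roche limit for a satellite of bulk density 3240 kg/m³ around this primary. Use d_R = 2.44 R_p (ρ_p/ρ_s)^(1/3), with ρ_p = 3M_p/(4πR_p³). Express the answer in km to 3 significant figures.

1.27 × 10⁵ km

ρ_p = 3M_p/(4πR_p³) = 3 × (1.90 × 10²⁷) / (4π × (6.99 × 10⁷ m)³) = 1330 kg/m³
d_R = 2.44 × 69900 km × (1330/3240)^(1/3)
    = 1.27 × 10⁵ km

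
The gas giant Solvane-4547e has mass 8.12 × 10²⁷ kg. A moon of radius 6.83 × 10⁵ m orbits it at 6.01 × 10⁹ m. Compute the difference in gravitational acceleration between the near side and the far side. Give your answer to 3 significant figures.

Δa = 4GMr/d³
   = 4 × (6.674 × 10⁻¹¹) × (8.12 × 10²⁷) × (6.83 × 10⁵) / (6.01 × 10⁹)³
   = 6.82 × 10⁻⁶ m/s²

6.82 × 10⁻⁶ m/s²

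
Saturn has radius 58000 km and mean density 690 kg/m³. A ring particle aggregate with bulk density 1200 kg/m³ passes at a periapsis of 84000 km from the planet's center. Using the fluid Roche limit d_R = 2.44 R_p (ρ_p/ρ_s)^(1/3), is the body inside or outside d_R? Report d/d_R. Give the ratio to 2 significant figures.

inside; d/d_R ≈ 0.71

d_R = 2.44 × (58000 km) × (690/1200)^(1/3) = 1.177 × 10⁵ km
d/d_R = (84000) / (1.177 × 10⁵) = 0.71
Since d/d_R < 1, the body is inside the Roche limit.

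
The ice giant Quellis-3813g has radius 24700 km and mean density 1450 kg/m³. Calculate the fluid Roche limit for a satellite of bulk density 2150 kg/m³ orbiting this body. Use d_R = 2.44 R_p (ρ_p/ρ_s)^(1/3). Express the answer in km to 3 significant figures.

52900 km

d_R = 2.44 × 24700 km × (1450/2150)^(1/3)
    = 52900 km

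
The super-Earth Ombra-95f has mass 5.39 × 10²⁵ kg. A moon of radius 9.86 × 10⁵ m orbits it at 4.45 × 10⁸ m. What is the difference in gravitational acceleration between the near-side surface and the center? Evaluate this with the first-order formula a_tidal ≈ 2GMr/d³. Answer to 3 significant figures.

8.05 × 10⁻⁵ m/s²

Since r ≪ d, expand the inverse-square field across one radius to get the leading 2GMr/d³ term.
a_tidal = 2GMr/d³
        = 2 × (6.674 × 10⁻¹¹) × (5.39 × 10²⁵) × (9.86 × 10⁵) / (4.45 × 10⁸)³
        = 8.05 × 10⁻⁵ m/s²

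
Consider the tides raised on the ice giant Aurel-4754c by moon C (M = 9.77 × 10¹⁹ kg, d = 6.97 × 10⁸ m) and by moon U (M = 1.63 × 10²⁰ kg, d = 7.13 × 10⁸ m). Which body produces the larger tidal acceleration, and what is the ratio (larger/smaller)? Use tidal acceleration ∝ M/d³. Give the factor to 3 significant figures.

Moon U, by a factor of ≈ 1.56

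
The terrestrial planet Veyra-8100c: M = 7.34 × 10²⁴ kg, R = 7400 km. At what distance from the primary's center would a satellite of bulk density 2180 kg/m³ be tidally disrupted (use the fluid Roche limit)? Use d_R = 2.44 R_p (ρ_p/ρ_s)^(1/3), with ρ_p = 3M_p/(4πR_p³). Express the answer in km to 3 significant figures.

22700 km

ρ_p = 3M_p/(4πR_p³) = 3 × (7.34 × 10²⁴) / (4π × (7.40 × 10⁶ m)³) = 4320 kg/m³
d_R = 2.44 × 7400 km × (4320/2180)^(1/3)
    = 22700 km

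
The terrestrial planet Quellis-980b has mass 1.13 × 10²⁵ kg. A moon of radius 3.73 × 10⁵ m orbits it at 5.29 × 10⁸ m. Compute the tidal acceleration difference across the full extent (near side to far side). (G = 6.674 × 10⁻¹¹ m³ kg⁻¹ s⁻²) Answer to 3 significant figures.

Δa = 4GMr/d³
   = 4 × (6.674 × 10⁻¹¹) × (1.13 × 10²⁵) × (3.73 × 10⁵) / (5.29 × 10⁸)³
   = 7.60 × 10⁻⁶ m/s²

7.60 × 10⁻⁶ m/s²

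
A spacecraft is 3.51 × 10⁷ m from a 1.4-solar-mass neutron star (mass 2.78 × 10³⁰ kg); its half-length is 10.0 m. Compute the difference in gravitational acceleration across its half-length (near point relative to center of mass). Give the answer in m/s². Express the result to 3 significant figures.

8.58 × 10⁻² m/s²

Δa = 2GMr/d³
   = 2 × (6.674 × 10⁻¹¹) × (2.78 × 10³⁰) × (10.0) / (3.51 × 10⁷)³
   = 8.58 × 10⁻² m/s²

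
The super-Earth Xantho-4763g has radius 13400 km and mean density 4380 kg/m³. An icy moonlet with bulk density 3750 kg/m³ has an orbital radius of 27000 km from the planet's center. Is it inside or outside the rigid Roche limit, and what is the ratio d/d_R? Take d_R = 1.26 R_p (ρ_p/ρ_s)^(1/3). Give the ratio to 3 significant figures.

d_R = 1.26 × (13400 km) × (4380/3750)^(1/3) = 17780 km
d/d_R = (27000) / (17780) = 1.52
Since d/d_R > 1, the body is outside the Roche limit.

outside; d/d_R ≈ 1.52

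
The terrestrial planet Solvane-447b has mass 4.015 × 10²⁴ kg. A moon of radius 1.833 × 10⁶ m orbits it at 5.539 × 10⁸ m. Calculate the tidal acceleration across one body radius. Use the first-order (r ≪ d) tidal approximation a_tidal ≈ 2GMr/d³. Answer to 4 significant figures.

5.781 × 10⁻⁶ m/s²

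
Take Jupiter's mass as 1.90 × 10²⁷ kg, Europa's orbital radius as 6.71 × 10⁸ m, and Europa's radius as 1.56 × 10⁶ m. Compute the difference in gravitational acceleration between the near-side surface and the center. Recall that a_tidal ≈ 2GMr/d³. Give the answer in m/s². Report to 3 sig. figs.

Since r ≪ d, expand the inverse-square field across one radius to get the leading 2GMr/d³ term.
Δa = 2GMr/d³
   = 2 × (6.674 × 10⁻¹¹) × (1.90 × 10²⁷) × (1.56 × 10⁶) / (6.71 × 10⁸)³
   = 1.31 × 10⁻³ m/s²

1.31 × 10⁻³ m/s²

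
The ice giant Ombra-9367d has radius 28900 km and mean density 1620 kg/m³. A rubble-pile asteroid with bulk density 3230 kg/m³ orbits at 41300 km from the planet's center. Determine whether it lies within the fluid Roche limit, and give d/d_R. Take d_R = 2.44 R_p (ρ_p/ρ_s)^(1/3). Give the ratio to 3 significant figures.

d_R = 2.44 × (28900 km) × (1620/3230)^(1/3) = 56030 km
d/d_R = (41300) / (56030) = 0.737
Since d/d_R < 1, the body is inside the Roche limit.

inside; d/d_R ≈ 0.737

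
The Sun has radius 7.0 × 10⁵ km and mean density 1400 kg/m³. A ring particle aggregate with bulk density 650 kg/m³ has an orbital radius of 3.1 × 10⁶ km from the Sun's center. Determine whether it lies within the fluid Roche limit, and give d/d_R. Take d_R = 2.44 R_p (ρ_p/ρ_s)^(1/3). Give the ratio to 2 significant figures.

d_R = 2.44 × (7.0 × 10⁵ km) × (1400/650)^(1/3) = 2.206 × 10⁶ km
d/d_R = (3.1 × 10⁶) / (2.206 × 10⁶) = 1.4
Since d/d_R > 1, the body is outside the Roche limit.

outside; d/d_R ≈ 1.4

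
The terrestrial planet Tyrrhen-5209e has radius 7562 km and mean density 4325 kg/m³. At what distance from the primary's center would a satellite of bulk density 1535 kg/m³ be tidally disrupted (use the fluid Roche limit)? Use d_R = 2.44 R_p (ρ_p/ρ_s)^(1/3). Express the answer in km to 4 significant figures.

26060 km

d_R = 2.44 × 7562 km × (4325/1535)^(1/3)
    = 26060 km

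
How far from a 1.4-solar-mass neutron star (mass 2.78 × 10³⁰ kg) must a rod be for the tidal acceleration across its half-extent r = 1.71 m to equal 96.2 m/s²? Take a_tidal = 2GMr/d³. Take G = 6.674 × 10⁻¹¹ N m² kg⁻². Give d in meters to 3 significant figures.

1.88 × 10⁶ m

2GMr/d³ = a_tidal  ⇒  d = (2GMr / a_tidal)^(1/3)
d = (2 × 6.674×10⁻¹¹ × (2.78 × 10³⁰) × (1.71) / (96.2))^(1/3)
  = 1.88 × 10⁶ m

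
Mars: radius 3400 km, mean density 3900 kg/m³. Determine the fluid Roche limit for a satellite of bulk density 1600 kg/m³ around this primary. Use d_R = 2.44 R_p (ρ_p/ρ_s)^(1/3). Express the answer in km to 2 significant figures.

11000 km

d_R = 2.44 × 3400 km × (3900/1600)^(1/3)
    = 11000 km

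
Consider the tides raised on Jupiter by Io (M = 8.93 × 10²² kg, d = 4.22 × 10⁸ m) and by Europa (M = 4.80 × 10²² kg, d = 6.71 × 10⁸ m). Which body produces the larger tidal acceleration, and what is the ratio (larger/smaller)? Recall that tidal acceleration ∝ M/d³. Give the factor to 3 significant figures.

Tidal stretch scales as M/d³; compute that for each body.
Io: (8.93 × 10²²) / (4.22 × 10⁸)³ = 1.188 × 10⁻³
Europa: (4.80 × 10²²) / (6.71 × 10⁸)³ = 1.589 × 10⁻⁴
Ratio (larger/smaller) = 7.48

Io, by a factor of ≈ 7.48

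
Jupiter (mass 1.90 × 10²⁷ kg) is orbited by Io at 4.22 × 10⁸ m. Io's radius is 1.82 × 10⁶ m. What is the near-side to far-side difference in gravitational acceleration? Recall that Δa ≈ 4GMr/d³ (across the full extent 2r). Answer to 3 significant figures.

1.23 × 10⁻² m/s²

Δa = 4GMr/d³
   = 4 × (6.674 × 10⁻¹¹) × (1.90 × 10²⁷) × (1.82 × 10⁶) / (4.22 × 10⁸)³
   = 1.23 × 10⁻² m/s²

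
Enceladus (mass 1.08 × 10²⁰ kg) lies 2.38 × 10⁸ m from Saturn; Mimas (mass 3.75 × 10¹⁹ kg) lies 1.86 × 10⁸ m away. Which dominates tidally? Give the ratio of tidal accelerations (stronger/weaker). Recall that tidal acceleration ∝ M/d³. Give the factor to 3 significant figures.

Tidal acceleration ∝ M/d³, so compare M/d³ for each.
Enceladus: (1.08 × 10²⁰) / (2.38 × 10⁸)³ = 8.011 × 10⁻⁶
Mimas: (3.75 × 10¹⁹) / (1.86 × 10⁸)³ = 5.828 × 10⁻⁶
Ratio (larger/smaller) = 1.37

Enceladus, by a factor of ≈ 1.37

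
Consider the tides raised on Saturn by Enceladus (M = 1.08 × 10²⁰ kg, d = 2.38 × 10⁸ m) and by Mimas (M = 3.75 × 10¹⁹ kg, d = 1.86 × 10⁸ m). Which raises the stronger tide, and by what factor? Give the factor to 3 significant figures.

Enceladus, by a factor of ≈ 1.37

Tidal acceleration ∝ M/d³, so compare M/d³ for each.
Enceladus: (1.08 × 10²⁰) / (2.38 × 10⁸)³ = 8.011 × 10⁻⁶
Mimas: (3.75 × 10¹⁹) / (1.86 × 10⁸)³ = 5.828 × 10⁻⁶
Ratio (larger/smaller) = 1.37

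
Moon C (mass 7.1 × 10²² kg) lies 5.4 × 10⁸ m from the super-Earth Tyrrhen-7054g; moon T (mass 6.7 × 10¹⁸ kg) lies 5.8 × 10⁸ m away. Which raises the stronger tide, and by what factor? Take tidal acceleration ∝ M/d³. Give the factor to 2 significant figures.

Moon C, by a factor of ≈ 13000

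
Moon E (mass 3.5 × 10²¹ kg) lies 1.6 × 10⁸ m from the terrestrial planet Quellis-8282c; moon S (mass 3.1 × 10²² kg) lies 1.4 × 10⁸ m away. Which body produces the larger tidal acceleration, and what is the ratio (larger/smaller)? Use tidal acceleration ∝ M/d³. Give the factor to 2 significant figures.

The tide-raising term goes as M/d³ (the gradient of a 1/d² field).
Moon E: (3.5 × 10²¹) / (1.6 × 10⁸)³ = 8.545 × 10⁻⁴
Moon S: (3.1 × 10²²) / (1.4 × 10⁸)³ = 1.130 × 10⁻²
Ratio (larger/smaller) = 13

Moon S, by a factor of ≈ 13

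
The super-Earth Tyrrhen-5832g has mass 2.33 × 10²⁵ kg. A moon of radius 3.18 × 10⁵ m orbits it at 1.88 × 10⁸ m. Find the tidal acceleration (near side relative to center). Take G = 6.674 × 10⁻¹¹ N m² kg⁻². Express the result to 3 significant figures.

1.49 × 10⁻⁴ m/s²

Δg = 2GMr/d³
   = 2 × (6.674 × 10⁻¹¹) × (2.33 × 10²⁵) × (3.18 × 10⁵) / (1.88 × 10⁸)³
   = 1.49 × 10⁻⁴ m/s²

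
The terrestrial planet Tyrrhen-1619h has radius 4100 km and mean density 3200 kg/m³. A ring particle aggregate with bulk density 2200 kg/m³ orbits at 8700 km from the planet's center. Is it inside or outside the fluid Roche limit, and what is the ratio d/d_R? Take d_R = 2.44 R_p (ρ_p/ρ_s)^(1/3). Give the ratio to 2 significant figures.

inside; d/d_R ≈ 0.77

d_R = 2.44 × (4100 km) × (3200/2200)^(1/3) = 11330 km
d/d_R = (8700) / (11330) = 0.77
Since d/d_R < 1, the body is inside the Roche limit.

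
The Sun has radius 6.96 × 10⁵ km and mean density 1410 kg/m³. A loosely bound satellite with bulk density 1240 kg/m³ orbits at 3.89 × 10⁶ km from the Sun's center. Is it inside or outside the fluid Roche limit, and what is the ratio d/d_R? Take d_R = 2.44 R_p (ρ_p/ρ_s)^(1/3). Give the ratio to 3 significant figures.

d_R = 2.44 × (6.96 × 10⁵ km) × (1410/1240)^(1/3) = 1.773 × 10⁶ km
d/d_R = (3.89 × 10⁶) / (1.773 × 10⁶) = 2.19
Since d/d_R > 1, the body is outside the Roche limit.

outside; d/d_R ≈ 2.19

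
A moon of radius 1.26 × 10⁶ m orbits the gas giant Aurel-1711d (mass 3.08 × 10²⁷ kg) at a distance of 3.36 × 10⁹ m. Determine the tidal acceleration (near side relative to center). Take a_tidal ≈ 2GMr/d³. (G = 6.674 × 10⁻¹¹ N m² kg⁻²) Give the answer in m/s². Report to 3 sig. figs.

1.37 × 10⁻⁵ m/s²

Differencing GM/(d−r)² and GM/d² to first order in r/d gives 2GMr/d³.
a_tidal = 2GMr/d³
        = 2 × (6.674 × 10⁻¹¹) × (3.08 × 10²⁷) × (1.26 × 10⁶) / (3.36 × 10⁹)³
        = 1.37 × 10⁻⁵ m/s²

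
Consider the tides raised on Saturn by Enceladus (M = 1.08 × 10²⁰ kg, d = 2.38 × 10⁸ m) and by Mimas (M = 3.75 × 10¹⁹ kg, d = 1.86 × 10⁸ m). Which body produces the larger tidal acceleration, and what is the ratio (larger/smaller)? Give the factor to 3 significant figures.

The tide-raising term goes as M/d³ (the gradient of a 1/d² field).
Enceladus: (1.08 × 10²⁰) / (2.38 × 10⁸)³ = 8.011 × 10⁻⁶
Mimas: (3.75 × 10¹⁹) / (1.86 × 10⁸)³ = 5.828 × 10⁻⁶
Ratio (larger/smaller) = 1.37

Enceladus, by a factor of ≈ 1.37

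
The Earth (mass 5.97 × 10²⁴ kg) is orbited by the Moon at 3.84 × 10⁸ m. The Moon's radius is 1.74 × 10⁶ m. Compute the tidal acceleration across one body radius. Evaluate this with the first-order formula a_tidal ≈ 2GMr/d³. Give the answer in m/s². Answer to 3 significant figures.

2.45 × 10⁻⁵ m/s²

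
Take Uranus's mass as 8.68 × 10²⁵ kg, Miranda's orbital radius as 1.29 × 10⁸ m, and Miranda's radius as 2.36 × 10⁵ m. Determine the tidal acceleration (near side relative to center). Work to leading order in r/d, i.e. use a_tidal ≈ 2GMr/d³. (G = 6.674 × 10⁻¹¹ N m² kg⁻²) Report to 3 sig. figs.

a_tidal = 2GMr/d³
        = 2 × (6.674 × 10⁻¹¹) × (8.68 × 10²⁵) × (2.36 × 10⁵) / (1.29 × 10⁸)³
        = 1.27 × 10⁻³ m/s²

1.27 × 10⁻³ m/s²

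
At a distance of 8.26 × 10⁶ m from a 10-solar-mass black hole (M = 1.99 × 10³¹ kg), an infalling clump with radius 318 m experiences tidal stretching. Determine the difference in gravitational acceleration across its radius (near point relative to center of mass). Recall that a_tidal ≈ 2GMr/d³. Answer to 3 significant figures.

1.50 × 10³ m/s²

a_tidal = 2GMr/d³
        = 2 × (6.674 × 10⁻¹¹) × (1.99 × 10³¹) × (318) / (8.26 × 10⁶)³
        = 1.50 × 10³ m/s²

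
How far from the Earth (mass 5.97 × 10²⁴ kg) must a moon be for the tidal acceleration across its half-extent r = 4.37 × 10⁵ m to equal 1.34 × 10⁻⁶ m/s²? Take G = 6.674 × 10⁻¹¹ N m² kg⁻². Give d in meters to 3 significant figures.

6.38 × 10⁸ m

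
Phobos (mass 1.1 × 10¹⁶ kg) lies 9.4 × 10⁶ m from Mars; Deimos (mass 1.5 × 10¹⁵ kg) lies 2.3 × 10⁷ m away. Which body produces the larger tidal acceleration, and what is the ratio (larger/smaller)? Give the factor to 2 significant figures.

Phobos, by a factor of ≈ 110

Compare M/d³ for the two perturbers:
Phobos: (1.1 × 10¹⁶) / (9.4 × 10⁶)³ = 1.324 × 10⁻⁵
Deimos: (1.5 × 10¹⁵) / (2.3 × 10⁷)³ = 1.233 × 10⁻⁷
Ratio (larger/smaller) = 110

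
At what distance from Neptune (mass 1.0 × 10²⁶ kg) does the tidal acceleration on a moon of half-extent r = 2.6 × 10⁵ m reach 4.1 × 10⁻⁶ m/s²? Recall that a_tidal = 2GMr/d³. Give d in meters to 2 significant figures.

9.5 × 10⁸ m

2GMr/d³ = a_tidal  ⇒  d = (2GMr / a_tidal)^(1/3)
d = (2 × 6.674×10⁻¹¹ × (1.0 × 10²⁶) × (2.6 × 10⁵) / (4.1 × 10⁻⁶))^(1/3)
  = 9.5 × 10⁸ m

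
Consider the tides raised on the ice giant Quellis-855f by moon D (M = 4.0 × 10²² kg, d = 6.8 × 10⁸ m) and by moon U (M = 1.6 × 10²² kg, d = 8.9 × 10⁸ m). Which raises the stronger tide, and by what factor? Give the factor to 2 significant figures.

Moon D, by a factor of ≈ 5.6

Compare M/d³ for the two perturbers:
Moon D: (4.0 × 10²²) / (6.8 × 10⁸)³ = 1.272 × 10⁻⁴
Moon U: (1.6 × 10²²) / (8.9 × 10⁸)³ = 2.270 × 10⁻⁵
Ratio (larger/smaller) = 5.6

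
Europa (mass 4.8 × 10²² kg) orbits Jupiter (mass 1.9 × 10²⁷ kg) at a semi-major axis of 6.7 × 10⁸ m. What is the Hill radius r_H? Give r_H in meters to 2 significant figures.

1.4 × 10⁷ m

r_H ≈ a (m/3M)^(1/3)
    = (6.7 × 10⁸) × (4.8 × 10²² / (3 × 1.9 × 10²⁷))^(1/3)
    = 1.4 × 10⁷ m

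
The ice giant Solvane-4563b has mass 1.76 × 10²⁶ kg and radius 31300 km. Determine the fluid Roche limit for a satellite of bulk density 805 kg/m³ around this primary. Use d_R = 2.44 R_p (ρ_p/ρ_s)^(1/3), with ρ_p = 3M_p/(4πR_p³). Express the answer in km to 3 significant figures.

91200 km

ρ_p = 3M_p/(4πR_p³) = 3 × (1.76 × 10²⁶) / (4π × (3.13 × 10⁷ m)³) = 1370 kg/m³
d_R = 2.44 × 31300 km × (1370/805)^(1/3)
    = 91200 km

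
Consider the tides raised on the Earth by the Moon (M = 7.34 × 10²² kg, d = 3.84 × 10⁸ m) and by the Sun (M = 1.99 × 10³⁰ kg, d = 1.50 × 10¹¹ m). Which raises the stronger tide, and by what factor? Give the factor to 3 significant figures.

Compare M/d³ for the two perturbers:
The Moon: (7.34 × 10²²) / (3.84 × 10⁸)³ = 1.296 × 10⁻³
The Sun: (1.99 × 10³⁰) / (1.50 × 10¹¹)³ = 5.896 × 10⁻⁴
Ratio (larger/smaller) = 2.20

The Moon, by a factor of ≈ 2.20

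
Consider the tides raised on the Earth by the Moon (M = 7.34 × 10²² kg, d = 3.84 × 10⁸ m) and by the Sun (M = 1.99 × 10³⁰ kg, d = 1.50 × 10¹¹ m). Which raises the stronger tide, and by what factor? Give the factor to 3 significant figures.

The Moon, by a factor of ≈ 2.20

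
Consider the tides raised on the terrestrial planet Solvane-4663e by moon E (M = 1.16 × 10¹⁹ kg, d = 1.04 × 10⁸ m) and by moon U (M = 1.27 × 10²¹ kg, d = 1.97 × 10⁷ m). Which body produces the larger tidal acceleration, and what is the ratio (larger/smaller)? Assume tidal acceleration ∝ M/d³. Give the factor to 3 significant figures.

Moon U, by a factor of ≈ 16100

Tidal stretch scales as M/d³; compute that for each body.
Moon E: (1.16 × 10¹⁹) / (1.04 × 10⁸)³ = 1.031 × 10⁻⁵
Moon U: (1.27 × 10²¹) / (1.97 × 10⁷)³ = 1.661 × 10⁻¹
Ratio (larger/smaller) = 16100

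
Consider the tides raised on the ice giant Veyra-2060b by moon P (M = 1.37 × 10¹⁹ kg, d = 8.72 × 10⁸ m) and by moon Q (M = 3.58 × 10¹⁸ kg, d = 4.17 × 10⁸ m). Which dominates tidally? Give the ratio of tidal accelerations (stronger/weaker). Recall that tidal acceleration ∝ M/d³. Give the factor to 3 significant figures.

The tide-raising term goes as M/d³ (the gradient of a 1/d² field).
Moon P: (1.37 × 10¹⁹) / (8.72 × 10⁸)³ = 2.066 × 10⁻⁸
Moon Q: (3.58 × 10¹⁸) / (4.17 × 10⁸)³ = 4.937 × 10⁻⁸
Ratio (larger/smaller) = 2.39

Moon Q, by a factor of ≈ 2.39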